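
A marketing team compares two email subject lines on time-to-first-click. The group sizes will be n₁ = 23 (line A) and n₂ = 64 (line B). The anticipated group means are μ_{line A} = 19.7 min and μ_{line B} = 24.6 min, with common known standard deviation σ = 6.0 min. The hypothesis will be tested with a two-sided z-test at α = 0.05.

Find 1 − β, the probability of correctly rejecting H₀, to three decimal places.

Power ≈ 0.919

Standardized effect: d = |μ_{line A} − μ_{line B}| / σ = |19.7 − 24.6| / 6.0 = 0.8167
Noncentrality parameter: δ = d / √(1/n₁ + 1/n₂) = 0.8167 / √(1/23 + 1/64) = 3.3592
Two-sided α = 0.05 → critical value z_{0.025} = 1.960.
Power = Φ(δ − 1.960) + Φ(−δ − 1.960) = Φ(1.399) + Φ(-5.319) = 0.9191 + 0.0000 = 0.9191.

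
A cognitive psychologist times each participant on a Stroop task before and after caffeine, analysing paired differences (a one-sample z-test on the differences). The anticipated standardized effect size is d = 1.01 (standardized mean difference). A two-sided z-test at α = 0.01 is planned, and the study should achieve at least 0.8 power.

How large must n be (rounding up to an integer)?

n = 12

For power 0.8 need Φ(δ − z_{0.005}) = 0.8, so δ = z_{0.005} + z_{0.20} = 2.576 + 0.842 = 3.417.
(For δ > 0 the lower-tail rejection region contributes negligibly to power, so the one-term inversion is standard.)
δ = d·√n ⇒ n = (δ/d)² = (3.417 / 1.01)² = 11.45.
Round up to the next whole unit.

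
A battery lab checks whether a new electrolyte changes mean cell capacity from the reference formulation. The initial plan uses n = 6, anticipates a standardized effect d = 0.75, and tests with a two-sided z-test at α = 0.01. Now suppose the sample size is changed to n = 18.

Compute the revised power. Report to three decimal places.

Power ≈ 0.728

With n = 18: δ = d·√n = 0.75 × √18 = 3.1820. Critical value z_{0.005} = 2.576.
Revised power = Φ(δ − 2.576) + Φ(−δ − 2.576) = Φ(0.606) + Φ(-5.758) = 0.7278 + 0.0000 = 0.7278.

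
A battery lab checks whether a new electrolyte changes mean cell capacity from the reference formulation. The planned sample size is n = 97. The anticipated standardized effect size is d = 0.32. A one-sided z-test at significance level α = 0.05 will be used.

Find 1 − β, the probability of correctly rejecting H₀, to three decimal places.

Power ≈ 0.934

Noncentrality parameter: λ = d·√n = 0.32 × √97 = 3.1516
Critical value for a one-sided test at α = 0.05: z_α = 1.645.
Power = Φ(λ − 1.645) = Φ(1.507) = 0.9341.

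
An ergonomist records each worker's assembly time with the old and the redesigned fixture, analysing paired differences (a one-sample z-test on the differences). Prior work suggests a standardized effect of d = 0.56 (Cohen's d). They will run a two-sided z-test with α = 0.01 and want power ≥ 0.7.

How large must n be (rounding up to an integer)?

For power 0.7 need Φ(δ − z_{0.005}) = 0.7, so δ = z_{0.005} + z_{0.30} = 2.576 + 0.524 = 3.100.
(The Φ(−δ − z_{α/2}) term is vanishingly small for δ > 0 and is dropped in the standard sample-size formula.)
δ = d·√n ⇒ n = (δ/d)² = (3.100 / 0.56)² = 30.65.
Rounding up, n = 31.

n = 31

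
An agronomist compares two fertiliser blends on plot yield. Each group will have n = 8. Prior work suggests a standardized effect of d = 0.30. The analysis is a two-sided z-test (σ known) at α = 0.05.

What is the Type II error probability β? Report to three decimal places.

β ≈ 0.908

Noncentrality parameter: δ = d·√(n/2) = 0.30 × √(8/2) = 0.6000
Two-sided α = 0.05 → critical value z_{0.025} = 1.960.
Power = Φ(δ − 1.960) + Φ(−δ − 1.960) = Φ(-1.360) + Φ(-2.560) = 0.0869 + 0.0052 = 0.0922.
Type II error: β = 1 − power = 1 − 0.0922 = 0.9078.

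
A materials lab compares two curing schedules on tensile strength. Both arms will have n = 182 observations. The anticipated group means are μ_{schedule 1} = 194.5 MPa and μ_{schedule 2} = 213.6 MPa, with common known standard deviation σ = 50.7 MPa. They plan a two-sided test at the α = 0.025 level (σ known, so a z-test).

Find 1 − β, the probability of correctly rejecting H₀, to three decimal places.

Standardized effect: d = |μ_{schedule 1} − μ_{schedule 2}| / σ = |194.5 − 213.6| / 50.7 = 0.3767
Noncentrality parameter: δ = d·√(n/2) = 0.3767 × √(182/2) = 3.5937
Critical value for a two-sided test at α = 0.025: z_{α/2} = 2.241.
Power = Φ(δ − 2.241) + Φ(−δ − 2.241) = Φ(1.352) + Φ(-5.835) = 0.9119 + 0.0000 = 0.9119.

Power ≈ 0.912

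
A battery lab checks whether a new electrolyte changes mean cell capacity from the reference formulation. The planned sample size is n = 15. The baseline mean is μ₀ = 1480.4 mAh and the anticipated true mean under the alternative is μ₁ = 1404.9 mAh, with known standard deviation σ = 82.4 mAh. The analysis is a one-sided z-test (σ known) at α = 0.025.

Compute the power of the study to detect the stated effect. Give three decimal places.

Standardized effect: d = |μ₁ − μ₀| / σ = |1404.9 − 1480.4| / 82.4 = 0.9163
Noncentrality parameter: δ = d·√n = 0.9163 × √15 = 3.5487
Critical value for a one-sided test at α = 0.025: z_α = 1.960.
Power = P(Z > 1.960 − δ) = Φ(1.589) = 0.9439.

Power ≈ 0.944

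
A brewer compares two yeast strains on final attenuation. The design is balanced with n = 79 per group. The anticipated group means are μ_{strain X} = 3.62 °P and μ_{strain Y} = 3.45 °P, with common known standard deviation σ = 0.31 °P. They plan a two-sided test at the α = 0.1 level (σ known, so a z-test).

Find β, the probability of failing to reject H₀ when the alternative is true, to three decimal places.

Standardized effect: d = |μ_{strain X} − μ_{strain Y}| / σ = |3.62 − 3.45| / 0.31 = 0.5484
Noncentrality parameter: δ = d·√(n/2) = 0.5484 × √(79/2) = 3.4466
Critical value for a two-sided test at α = 0.1: z_{α/2} = 1.645.
Power = Φ(δ − 1.645) + Φ(−δ − 1.645) = Φ(1.802) + Φ(-5.091) = 0.9642 + 0.0000 = 0.9642.
Type II error: β = 1 − power = 1 − 0.9642 = 0.0358.

β ≈ 0.036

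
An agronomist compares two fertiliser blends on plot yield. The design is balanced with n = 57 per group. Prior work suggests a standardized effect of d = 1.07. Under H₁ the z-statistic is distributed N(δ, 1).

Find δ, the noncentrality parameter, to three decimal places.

δ = d·√(n/2) = 1.07 × √(57/2) = 5.7122

δ ≈ 5.712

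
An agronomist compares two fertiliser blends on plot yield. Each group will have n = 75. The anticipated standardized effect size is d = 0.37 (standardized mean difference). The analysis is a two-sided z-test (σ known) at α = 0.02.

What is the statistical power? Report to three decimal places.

Power ≈ 0.476

Noncentrality parameter: δ = d·√(n/2) = 0.37 × √(75/2) = 2.2658
Critical value for a two-sided test at α = 0.02: z_{α/2} = 2.326.
Power = Φ(δ − 2.326) + Φ(−δ − 2.326) = Φ(-0.061) + Φ(-4.592) = 0.4759 + 0.0000 = 0.4759.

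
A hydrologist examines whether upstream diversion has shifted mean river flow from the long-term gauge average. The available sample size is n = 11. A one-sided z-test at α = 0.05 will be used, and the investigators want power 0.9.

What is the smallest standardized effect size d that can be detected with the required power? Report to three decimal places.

Required noncentrality: δ = z_{0.05} + z_{0.10} = 1.645 + 1.282 = 2.926.
δ = d·√n ⇒ d = δ/√n = 2.926/√11 = 0.8823.

d ≈ 0.882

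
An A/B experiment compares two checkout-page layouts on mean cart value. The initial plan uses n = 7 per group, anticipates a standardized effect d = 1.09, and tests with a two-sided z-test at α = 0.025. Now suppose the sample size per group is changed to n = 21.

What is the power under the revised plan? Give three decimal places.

Power ≈ 0.902

With n = 21 per group: δ = d·√(n/2) = 1.09 × √(21/2) = 3.5320. Critical value z_{0.0125} = 2.241.
Revised power = Φ(δ − 2.241) + Φ(−δ − 2.241) = Φ(1.291) + Φ(-5.773) = 0.9016 + 0.0000 = 0.9016.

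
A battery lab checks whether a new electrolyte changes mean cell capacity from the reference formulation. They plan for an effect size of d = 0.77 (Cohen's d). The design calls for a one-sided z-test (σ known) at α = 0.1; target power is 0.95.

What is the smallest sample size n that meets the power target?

For power 0.95 need Φ(δ − z_{0.1}) = 0.95, so δ = z_{0.1} + z_{0.05} = 1.282 + 1.645 = 2.926.
δ = d·√n ⇒ n = (δ/d)² = (2.926 / 0.77)² = 14.44.
Round up to the next whole unit.

n = 15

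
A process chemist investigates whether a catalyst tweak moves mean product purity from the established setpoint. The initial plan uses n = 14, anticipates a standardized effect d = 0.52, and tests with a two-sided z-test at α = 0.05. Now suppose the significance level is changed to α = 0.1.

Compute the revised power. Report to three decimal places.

Power ≈ 0.618

δ = d·√n = 0.52 × √14 = 1.9457 (unchanged). New critical value: z_{0.05} = 1.645.
Revised power = Φ(δ − 1.645) + Φ(−δ − 1.645) = Φ(0.301) + Φ(-3.591) = 0.6182 + 0.0002 = 0.6184.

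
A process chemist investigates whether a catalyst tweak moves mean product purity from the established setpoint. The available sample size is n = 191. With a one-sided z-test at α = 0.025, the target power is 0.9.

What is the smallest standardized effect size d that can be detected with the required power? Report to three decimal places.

Required noncentrality: δ = z_{0.025} + z_{0.10} = 1.960 + 1.282 = 3.242.
δ = d·√n ⇒ d = δ/√n = 3.242/√191 = 0.2345.

d ≈ 0.235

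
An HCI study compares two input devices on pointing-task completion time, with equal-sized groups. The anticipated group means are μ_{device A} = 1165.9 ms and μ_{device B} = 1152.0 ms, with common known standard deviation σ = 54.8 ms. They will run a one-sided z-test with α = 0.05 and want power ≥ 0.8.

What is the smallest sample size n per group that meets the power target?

n = 193 per group

Standardized effect: d = |μ_{device A} − μ_{device B}| / σ = |1165.9 − 1152.0| / 54.8 = 0.2536
Set Φ(δ − 1.645) = 0.8; then δ − 1.645 = Φ⁻¹(0.8) = 0.842, giving δ = 2.486.
δ = d·√(n/2) ⇒ n = 2(δ/d)² = 2 × (2.486 / 0.2536)² = 192.19.
Round up to the next whole unit.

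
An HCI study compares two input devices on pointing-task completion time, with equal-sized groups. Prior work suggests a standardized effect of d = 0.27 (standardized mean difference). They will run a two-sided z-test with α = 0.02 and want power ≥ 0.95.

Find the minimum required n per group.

Set Φ(δ − 2.326) = 0.95; then δ − 2.326 = Φ⁻¹(0.95) = 1.645, giving δ = 3.971.
(The Φ(−δ − z_{α/2}) term is vanishingly small for δ > 0 and is dropped in the standard sample-size formula.)
δ = d·√(n/2) ⇒ n = 2(δ/d)² = 2 × (3.971 / 0.27)² = 432.66.
Round up to the next whole unit.

n = 433 per group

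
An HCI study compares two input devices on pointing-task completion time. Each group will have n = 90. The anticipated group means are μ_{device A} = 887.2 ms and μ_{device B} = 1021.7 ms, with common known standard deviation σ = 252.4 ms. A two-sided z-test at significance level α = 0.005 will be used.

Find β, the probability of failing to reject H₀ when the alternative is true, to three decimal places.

β ≈ 0.221

Standardized effect: d = |μ_{device A} − μ_{device B}| / σ = |887.2 − 1021.7| / 252.4 = 0.5329
Noncentrality parameter: δ = d·√(n/2) = 0.5329 × √(90/2) = 3.5747
Two-sided α = 0.005 → critical value z_{0.0025} = 2.807.
Power = Φ(δ − 2.807) + Φ(−δ − 2.807) = Φ(0.768) + Φ(-6.382) = 0.7787 + 0.0000 = 0.7787.
Type II error: β = 1 − power = 1 − 0.7787 = 0.2213.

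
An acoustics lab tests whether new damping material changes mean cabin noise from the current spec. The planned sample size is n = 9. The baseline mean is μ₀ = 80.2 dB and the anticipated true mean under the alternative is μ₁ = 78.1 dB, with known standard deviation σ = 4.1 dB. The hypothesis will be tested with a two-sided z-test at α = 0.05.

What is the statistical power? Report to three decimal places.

Standardized effect: d = |μ₁ − μ₀| / σ = |78.1 − 80.2| / 4.1 = 0.5122
Noncentrality parameter: δ = d·√n = 0.5122 × √9 = 1.5366
Critical value for a two-sided test at α = 0.05: z_{α/2} = 1.960.
Power = Φ(δ − 1.960) + Φ(−δ − 1.960) = Φ(-0.423) + Φ(-3.497) = 0.3360 + 0.0002 = 0.3362.

Power ≈ 0.336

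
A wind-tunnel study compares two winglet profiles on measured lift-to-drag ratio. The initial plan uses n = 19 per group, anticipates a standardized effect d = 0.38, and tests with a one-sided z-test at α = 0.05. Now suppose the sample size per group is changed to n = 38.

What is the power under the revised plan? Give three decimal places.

Power ≈ 0.505

With n = 38 per group: δ = d·√(n/2) = 0.38 × √(38/2) = 1.6564. Critical value z_{0.05} = 1.645.
Revised power = P(Z > 1.645 − δ) = Φ(0.012) = 0.5046.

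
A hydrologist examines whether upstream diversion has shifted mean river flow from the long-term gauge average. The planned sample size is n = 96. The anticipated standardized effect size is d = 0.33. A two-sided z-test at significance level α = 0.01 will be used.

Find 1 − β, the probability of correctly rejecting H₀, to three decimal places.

Noncentrality parameter: δ = d·√n = 0.33 × √96 = 3.2333
Critical value for a two-sided test at α = 0.01: z_{α/2} = 2.576.
Power = Φ(δ − 2.576) + Φ(−δ − 2.576) = Φ(0.657) + Φ(-5.809) = 0.7446 + 0.0000 = 0.7446.

Power ≈ 0.745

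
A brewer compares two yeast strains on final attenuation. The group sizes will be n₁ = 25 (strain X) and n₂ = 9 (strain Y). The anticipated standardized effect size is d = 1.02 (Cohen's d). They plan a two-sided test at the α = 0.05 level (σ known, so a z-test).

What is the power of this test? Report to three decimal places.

Power ≈ 0.747

Noncentrality parameter: λ = d / √(1/n₁ + 1/n₂) = 1.02 / √(1/25 + 1/9) = 2.6239
Two-sided α = 0.05 → critical value z_{0.025} = 1.960.
Power = Φ(λ − 1.960) + Φ(−λ − 1.960) = Φ(0.664) + Φ(-4.584) = 0.7466 + 0.0000 = 0.7466.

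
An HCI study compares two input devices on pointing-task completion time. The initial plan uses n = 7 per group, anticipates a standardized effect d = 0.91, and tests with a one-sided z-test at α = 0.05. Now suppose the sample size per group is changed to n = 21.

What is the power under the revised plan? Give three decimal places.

Power ≈ 0.904

With n = 21 per group: δ = d·√(n/2) = 0.91 × √(21/2) = 2.9487. Critical value z_{0.05} = 1.645.
Revised power = P(Z > 1.645 − δ) = Φ(1.304) = 0.9039.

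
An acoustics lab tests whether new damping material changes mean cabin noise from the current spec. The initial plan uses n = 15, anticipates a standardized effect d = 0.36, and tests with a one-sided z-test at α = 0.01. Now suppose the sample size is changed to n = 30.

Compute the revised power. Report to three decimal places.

With n = 30: δ = d·√n = 0.36 × √30 = 1.9718. Critical value z_{0.01} = 2.326.
Revised power = P(Z > 2.326 − δ) = Φ(-0.355) = 0.3615.

Power ≈ 0.361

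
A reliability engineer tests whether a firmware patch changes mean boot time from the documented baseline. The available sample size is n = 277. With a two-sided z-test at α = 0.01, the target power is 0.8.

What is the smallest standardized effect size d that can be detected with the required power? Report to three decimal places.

Required noncentrality: δ = z_{0.005} + z_{0.20} = 2.576 + 0.842 = 3.417.
(Lower-tail contribution to power is negligible for δ > 0.)
δ = d·√n ⇒ d = δ/√n = 3.417/√277 = 0.2053.

d ≈ 0.205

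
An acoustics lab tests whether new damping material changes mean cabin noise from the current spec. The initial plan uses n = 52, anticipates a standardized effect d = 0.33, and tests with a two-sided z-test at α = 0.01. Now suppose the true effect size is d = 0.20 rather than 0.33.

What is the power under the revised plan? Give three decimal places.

With d = 0.20: δ = d·√n = 0.20 × √52 = 1.4422. Critical value z_{0.005} = 2.576.
Revised power = Φ(δ − 2.576) + Φ(−δ − 2.576) = Φ(-1.134) + Φ(-4.018) = 0.1285 + 0.0000 = 0.1285.

Power ≈ 0.129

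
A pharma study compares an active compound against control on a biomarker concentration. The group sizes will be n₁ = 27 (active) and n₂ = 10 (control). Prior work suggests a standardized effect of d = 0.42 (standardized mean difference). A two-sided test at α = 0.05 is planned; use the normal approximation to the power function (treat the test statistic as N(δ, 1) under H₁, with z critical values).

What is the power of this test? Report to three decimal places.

Noncentrality parameter: δ = d / √(1/n₁ + 1/n₂) = 0.42 / √(1/27 + 1/10) = 1.1346
Two-sided α = 0.05 → critical value z_{0.025} = 1.960.
Power = Φ(δ − 1.960) + Φ(−δ − 1.960) = Φ(-0.825) + Φ(-3.095) = 0.2046 + 0.0010 = 0.2056.

Power ≈ 0.206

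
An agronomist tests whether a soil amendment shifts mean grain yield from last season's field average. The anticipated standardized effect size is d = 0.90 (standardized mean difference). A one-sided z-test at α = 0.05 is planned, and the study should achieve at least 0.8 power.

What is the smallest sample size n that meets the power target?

n = 8

For power 0.8 need Φ(δ − z_{0.05}) = 0.8, so δ = z_{0.05} + z_{0.20} = 1.645 + 0.842 = 2.486.
δ = d·√n ⇒ n = (δ/d)² = (2.486 / 0.90)² = 7.63.
Rounding up, n = 8.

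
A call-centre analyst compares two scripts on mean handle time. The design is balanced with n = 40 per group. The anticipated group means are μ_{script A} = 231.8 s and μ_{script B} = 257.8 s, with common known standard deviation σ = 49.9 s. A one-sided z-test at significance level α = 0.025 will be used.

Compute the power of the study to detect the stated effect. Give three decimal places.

Power ≈ 0.644

Standardized effect: d = |μ_{script A} − μ_{script B}| / σ = |231.8 − 257.8| / 49.9 = 0.5210
Noncentrality parameter: δ = d·√(n/2) = 0.5210 × √(40/2) = 2.3302
One-sided α = 0.025 → critical value z_{0.025} = 1.960.
Power = P(Z > 1.960 − δ) = Φ(0.370) = 0.6444.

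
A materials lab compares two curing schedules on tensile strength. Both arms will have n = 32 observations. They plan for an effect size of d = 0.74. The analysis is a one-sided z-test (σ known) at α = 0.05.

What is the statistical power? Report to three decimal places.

Noncentrality parameter: δ = d·√(n/2) = 0.74 × √(32/2) = 2.9600
One-sided α = 0.05 → critical value z_{0.05} = 1.645.
Power = P(Z > 1.645 − δ) = Φ(1.315) = 0.9058.

Power ≈ 0.906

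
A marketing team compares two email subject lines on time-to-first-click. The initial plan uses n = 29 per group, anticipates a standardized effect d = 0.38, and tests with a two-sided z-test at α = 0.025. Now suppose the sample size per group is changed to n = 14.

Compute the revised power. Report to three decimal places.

With n = 14 per group: δ = d·√(n/2) = 0.38 × √(14/2) = 1.0054. Critical value z_{0.0125} = 2.241.
Revised power = Φ(δ − 2.241) + Φ(−δ − 2.241) = Φ(-1.236) + Φ(-3.247) = 0.1082 + 0.0006 = 0.1088.

Power ≈ 0.109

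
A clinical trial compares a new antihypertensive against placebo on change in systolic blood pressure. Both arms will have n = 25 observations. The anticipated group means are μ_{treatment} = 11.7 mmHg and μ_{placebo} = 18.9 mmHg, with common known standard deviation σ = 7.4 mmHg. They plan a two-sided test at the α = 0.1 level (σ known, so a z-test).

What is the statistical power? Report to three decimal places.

Power ≈ 0.964

Standardized effect: d = |μ_{treatment} − μ_{placebo}| / σ = |11.7 − 18.9| / 7.4 = 0.9730
Noncentrality parameter: δ = d·√(n/2) = 0.9730 × √(25/2) = 3.4400
Critical value for a two-sided test at α = 0.1: z_{α/2} = 1.645.
Power = Φ(δ − 1.645) + Φ(−δ − 1.645) = Φ(1.795) + Φ(-5.085) = 0.9637 + 0.0000 = 0.9637.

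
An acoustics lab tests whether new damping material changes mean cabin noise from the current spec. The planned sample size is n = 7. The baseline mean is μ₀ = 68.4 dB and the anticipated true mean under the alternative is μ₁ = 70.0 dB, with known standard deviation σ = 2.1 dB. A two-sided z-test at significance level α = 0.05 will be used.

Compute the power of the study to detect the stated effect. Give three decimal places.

Power ≈ 0.522

Standardized effect: d = |μ₁ − μ₀| / σ = |70.0 − 68.4| / 2.1 = 0.7619
Noncentrality parameter: δ = d·√n = 0.7619 × √7 = 2.0158
Two-sided α = 0.05 → critical value z_{0.025} = 1.960.
Power = Φ(δ − 1.960) + Φ(−δ − 1.960) = Φ(0.056) + Φ(-3.976) = 0.5223 + 0.0000 = 0.5223.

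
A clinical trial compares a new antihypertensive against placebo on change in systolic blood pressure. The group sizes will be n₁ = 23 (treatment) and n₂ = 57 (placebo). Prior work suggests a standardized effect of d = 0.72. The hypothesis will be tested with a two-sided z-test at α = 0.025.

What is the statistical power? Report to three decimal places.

Power ≈ 0.750

Noncentrality parameter: δ = d / √(1/n₁ + 1/n₂) = 0.72 / √(1/23 + 1/57) = 2.9147
Two-sided α = 0.025 → critical value z_{0.0125} = 2.241.
Power = Φ(δ − 2.241) + Φ(−δ − 2.241) = Φ(0.673) + Φ(-5.156) = 0.7496 + 0.0000 = 0.7496.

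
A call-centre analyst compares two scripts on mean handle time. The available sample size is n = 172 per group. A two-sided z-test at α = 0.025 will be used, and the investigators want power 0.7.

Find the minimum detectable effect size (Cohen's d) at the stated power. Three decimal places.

Required noncentrality: δ = z_{0.0125} + z_{0.30} = 2.241 + 0.524 = 2.766.
(The second rejection-region term Φ(−δ − z_{α/2}) is negligible and dropped.)
δ = d·√(n/2) ⇒ d = δ/√(n/2) = 2.766/√(172/2) = 0.2982.

d ≈ 0.298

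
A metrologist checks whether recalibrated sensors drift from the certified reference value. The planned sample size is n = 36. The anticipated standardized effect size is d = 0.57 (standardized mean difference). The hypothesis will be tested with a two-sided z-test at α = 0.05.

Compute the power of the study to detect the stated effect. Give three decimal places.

Power ≈ 0.928

Noncentrality parameter: δ = d·√n = 0.57 × √36 = 3.4200
Two-sided α = 0.05 → critical value z_{0.025} = 1.960.
Power = Φ(δ − 1.960) + Φ(−δ − 1.960) = Φ(1.460) + Φ(-5.380) = 0.9279 + 0.0000 = 0.9279.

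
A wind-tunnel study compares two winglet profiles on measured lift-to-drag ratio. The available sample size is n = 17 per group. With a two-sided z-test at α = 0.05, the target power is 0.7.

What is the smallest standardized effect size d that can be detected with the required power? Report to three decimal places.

d ≈ 0.852

Required noncentrality: δ = z_{0.025} + z_{0.30} = 1.960 + 0.524 = 2.484.
(Lower-tail contribution to power is negligible for δ > 0.)
δ = d·√(n/2) ⇒ d = δ/√(n/2) = 2.484/√(17/2) = 0.8521.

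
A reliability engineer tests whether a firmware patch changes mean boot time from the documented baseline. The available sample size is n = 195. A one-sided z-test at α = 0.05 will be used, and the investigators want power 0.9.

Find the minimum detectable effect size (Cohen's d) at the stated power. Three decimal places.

d ≈ 0.210

Required noncentrality: δ = z_{0.05} + z_{0.10} = 1.645 + 1.282 = 2.926.
δ = d·√n ⇒ d = δ/√n = 2.926/√195 = 0.2096.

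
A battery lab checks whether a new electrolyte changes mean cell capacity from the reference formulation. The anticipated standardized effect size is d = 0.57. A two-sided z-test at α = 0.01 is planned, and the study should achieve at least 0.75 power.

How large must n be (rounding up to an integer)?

Set Φ(δ − 2.576) = 0.75; then δ − 2.576 = Φ⁻¹(0.75) = 0.674, giving δ = 3.250.
(For δ > 0 the lower-tail rejection region contributes negligibly to power, so the one-term inversion is standard.)
δ = d·√n ⇒ n = (δ/d)² = (3.250 / 0.57)² = 32.52.
Rounding up, n = 33.

n = 33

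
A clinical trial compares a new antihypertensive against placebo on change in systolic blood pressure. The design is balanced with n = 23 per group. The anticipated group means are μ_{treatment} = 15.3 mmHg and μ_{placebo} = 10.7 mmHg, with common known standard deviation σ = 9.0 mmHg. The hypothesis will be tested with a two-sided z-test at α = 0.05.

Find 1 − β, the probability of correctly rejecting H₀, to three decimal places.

Power ≈ 0.410

Standardized effect: d = |μ_{treatment} − μ_{placebo}| / σ = |15.3 − 10.7| / 9.0 = 0.5111
Noncentrality parameter: δ = d·√(n/2) = 0.5111 × √(23/2) = 1.7333
Critical value for a two-sided test at α = 0.05: z_{α/2} = 1.960.
Power = Φ(δ − 1.960) + Φ(−δ − 1.960) = Φ(-0.227) + Φ(-3.693) = 0.4103 + 0.0001 = 0.4104.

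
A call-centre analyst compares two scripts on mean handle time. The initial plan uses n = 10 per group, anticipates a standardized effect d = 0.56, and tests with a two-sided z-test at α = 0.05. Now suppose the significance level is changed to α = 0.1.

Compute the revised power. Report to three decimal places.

δ = d·√(n/2) = 0.56 × √(10/2) = 1.2522 (unchanged). New critical value: z_{0.05} = 1.645.
Revised power = Φ(δ − 1.645) + Φ(−δ − 1.645) = Φ(-0.393) + Φ(-2.897) = 0.3473 + 0.0019 = 0.3492.

Power ≈ 0.349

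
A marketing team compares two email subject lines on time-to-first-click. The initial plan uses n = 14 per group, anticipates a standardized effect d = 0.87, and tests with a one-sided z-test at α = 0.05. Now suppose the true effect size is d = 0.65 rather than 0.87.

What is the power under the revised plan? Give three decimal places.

With d = 0.65: δ = d·√(n/2) = 0.65 × √(14/2) = 1.7197. Critical value z_{0.05} = 1.645.
Revised power = Φ(δ − 1.645) = Φ(0.075) = 0.5298.

Power ≈ 0.530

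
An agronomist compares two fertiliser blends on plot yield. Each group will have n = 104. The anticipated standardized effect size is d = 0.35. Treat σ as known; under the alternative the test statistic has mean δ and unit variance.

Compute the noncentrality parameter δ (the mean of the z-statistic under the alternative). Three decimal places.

δ ≈ 2.524

δ = d·√(n/2) = 0.35 × √(104/2) = 2.5239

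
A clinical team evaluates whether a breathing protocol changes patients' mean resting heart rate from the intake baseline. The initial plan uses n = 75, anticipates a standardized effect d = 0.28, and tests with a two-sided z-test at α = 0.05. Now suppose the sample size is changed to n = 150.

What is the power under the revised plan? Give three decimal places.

Power ≈ 0.929

With n = 150: δ = d·√n = 0.28 × √150 = 3.4293. Critical value z_{0.025} = 1.960.
Revised power = Φ(δ − 1.960) + Φ(−δ − 1.960) = Φ(1.469) + Φ(-5.389) = 0.9291 + 0.0000 = 0.9291.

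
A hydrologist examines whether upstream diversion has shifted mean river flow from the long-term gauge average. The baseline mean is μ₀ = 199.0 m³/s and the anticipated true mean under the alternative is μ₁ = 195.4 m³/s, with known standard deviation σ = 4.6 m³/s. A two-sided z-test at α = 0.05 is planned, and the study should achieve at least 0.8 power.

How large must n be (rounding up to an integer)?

Standardized effect: d = |μ₁ − μ₀| / σ = |195.4 − 199.0| / 4.6 = 0.7826
For power 0.8 need Φ(δ − z_{0.025}) = 0.8, so δ = z_{0.025} + z_{0.20} = 1.960 + 0.842 = 2.802.
(Ignoring the negligible lower-tail rejection probability gives the usual closed-form inversion.)
δ = d·√n ⇒ n = (δ/d)² = (2.802 / 0.7826)² = 12.81.
Rounding up, n = 13.

n = 13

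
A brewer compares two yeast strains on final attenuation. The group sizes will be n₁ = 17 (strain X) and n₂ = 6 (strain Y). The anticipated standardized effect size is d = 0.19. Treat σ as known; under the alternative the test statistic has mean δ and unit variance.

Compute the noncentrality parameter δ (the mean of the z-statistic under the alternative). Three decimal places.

δ = d / √(1/n₁ + 1/n₂) = 0.19 / √(1/17 + 1/6) = 0.4001

δ ≈ 0.400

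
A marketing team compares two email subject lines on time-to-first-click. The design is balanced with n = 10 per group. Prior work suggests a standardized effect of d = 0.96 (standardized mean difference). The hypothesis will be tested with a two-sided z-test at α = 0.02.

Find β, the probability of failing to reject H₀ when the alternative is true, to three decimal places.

Noncentrality parameter: δ = d·√(n/2) = 0.96 × √(10/2) = 2.1466
Two-sided α = 0.02 → critical value z_{0.01} = 2.326.
Power = Φ(δ − 2.326) + Φ(−δ − 2.326) = Φ(-0.180) + Φ(-4.473) = 0.4287 + 0.0000 = 0.4287.
Type II error: β = 1 − power = 1 − 0.4287 = 0.5713.

β ≈ 0.571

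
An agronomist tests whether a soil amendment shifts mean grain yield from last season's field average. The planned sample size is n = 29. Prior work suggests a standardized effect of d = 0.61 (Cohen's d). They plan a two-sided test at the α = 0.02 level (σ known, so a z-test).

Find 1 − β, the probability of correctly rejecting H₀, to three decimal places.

Power ≈ 0.831

Noncentrality parameter: δ = d·√n = 0.61 × √29 = 3.2850
Two-sided α = 0.02 → critical value z_{0.01} = 2.326.
Power = Φ(δ − 2.326) + Φ(−δ − 2.326) = Φ(0.959) + Φ(-5.611) = 0.8311 + 0.0000 = 0.8311.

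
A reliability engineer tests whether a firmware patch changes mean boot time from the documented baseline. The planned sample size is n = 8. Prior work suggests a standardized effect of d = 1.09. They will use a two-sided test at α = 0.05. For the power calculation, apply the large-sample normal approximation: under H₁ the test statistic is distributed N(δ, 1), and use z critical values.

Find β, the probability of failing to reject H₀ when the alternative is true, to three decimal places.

Noncentrality parameter: λ = d·√n = 1.09 × √8 = 3.0830
Two-sided α = 0.05 → critical value z_{0.025} = 1.960.
Power = Φ(λ − 1.960) + Φ(−λ − 1.960) = Φ(1.123) + Φ(-5.043) = 0.8693 + 0.0000 = 0.8693.
Type II error: β = 1 − power = 1 − 0.8693 = 0.1307.

β ≈ 0.131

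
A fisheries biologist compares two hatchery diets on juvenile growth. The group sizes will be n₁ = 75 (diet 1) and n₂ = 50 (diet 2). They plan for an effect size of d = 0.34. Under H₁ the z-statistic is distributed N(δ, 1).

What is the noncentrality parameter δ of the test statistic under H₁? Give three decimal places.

δ ≈ 1.862

δ = d / √(1/n₁ + 1/n₂) = 0.34 / √(1/75 + 1/50) = 1.8623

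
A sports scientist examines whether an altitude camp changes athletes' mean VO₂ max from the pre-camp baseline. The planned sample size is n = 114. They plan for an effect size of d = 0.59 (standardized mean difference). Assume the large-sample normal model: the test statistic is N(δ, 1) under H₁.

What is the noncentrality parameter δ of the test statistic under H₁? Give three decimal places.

The noncentrality parameter scales effect size by the design's sample-size factor: δ = d·√n = 0.59 × √114 = 6.2995

δ ≈ 6.299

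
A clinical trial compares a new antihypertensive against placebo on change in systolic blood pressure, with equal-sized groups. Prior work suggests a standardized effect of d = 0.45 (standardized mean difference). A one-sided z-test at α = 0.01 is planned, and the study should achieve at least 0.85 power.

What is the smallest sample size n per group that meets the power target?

n = 112 per group

Set Φ(δ − 2.326) = 0.85; then δ − 2.326 = Φ⁻¹(0.85) = 1.036, giving δ = 3.363.
δ = d·√(n/2) ⇒ n = 2(δ/d)² = 2 × (3.363 / 0.45)² = 111.69.
Rounding up, n = 112 per group.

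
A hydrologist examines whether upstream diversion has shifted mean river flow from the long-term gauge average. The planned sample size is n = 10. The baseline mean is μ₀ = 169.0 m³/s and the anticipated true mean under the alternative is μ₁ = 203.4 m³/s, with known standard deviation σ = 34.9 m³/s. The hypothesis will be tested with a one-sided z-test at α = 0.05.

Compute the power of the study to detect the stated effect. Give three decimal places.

Standardized effect: d = |μ₁ − μ₀| / σ = |203.4 − 169.0| / 34.9 = 0.9857
Noncentrality parameter: δ = d·√n = 0.9857 × √10 = 3.1170
One-sided α = 0.05 → critical value z_{0.05} = 1.645.
Power = Φ(δ − 1.645) = Φ(1.472) = 0.9295.

Power ≈ 0.930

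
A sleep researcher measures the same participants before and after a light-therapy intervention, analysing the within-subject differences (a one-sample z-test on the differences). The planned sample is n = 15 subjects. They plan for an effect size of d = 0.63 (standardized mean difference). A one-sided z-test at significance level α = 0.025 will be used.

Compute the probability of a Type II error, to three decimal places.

Noncentrality parameter: δ = d·√n = 0.63 × √15 = 2.4400
One-sided α = 0.025 → critical value z_{0.025} = 1.960.
Power = Φ(δ − 1.960) = Φ(0.480) = 0.6844.
Type II error: β = 1 − power = 1 − 0.6844 = 0.3156.

β ≈ 0.316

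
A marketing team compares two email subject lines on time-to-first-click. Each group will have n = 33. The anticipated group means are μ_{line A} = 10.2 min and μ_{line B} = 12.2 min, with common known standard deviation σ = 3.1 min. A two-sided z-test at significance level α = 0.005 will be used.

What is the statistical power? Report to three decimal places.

Power ≈ 0.426

Standardized effect: d = |μ_{line A} − μ_{line B}| / σ = |10.2 − 12.2| / 3.1 = 0.6452
Noncentrality parameter: δ = d·√(n/2) = 0.6452 × √(33/2) = 2.6207
Two-sided α = 0.005 → critical value z_{0.0025} = 2.807.
Power = Φ(δ − 2.807) + Φ(−δ − 2.807) = Φ(-0.186) + Φ(-5.428) = 0.4261 + 0.0000 = 0.4261.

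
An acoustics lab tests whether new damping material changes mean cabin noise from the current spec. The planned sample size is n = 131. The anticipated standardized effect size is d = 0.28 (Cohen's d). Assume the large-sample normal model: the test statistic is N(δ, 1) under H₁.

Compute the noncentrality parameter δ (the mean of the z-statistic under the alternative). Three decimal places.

δ = d·√n = 0.28 × √131 = 3.2047

δ ≈ 3.205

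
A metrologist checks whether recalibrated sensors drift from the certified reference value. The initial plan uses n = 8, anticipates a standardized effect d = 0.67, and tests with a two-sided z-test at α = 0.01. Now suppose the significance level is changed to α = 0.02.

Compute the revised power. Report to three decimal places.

Power ≈ 0.333

δ = d·√n = 0.67 × √8 = 1.8950 (unchanged). New critical value: z_{0.01} = 2.326.
Revised power = Φ(δ − 2.326) + Φ(−δ − 2.326) = Φ(-0.431) + Φ(-4.221) = 0.3331 + 0.0000 = 0.3331.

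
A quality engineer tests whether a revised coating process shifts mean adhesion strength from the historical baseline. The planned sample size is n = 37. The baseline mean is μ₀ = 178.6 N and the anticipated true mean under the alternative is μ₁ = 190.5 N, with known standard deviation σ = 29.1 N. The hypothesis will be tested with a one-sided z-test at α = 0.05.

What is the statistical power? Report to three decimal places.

Power ≈ 0.800

Standardized effect: d = |μ₁ − μ₀| / σ = |190.5 − 178.6| / 29.1 = 0.4089
Noncentrality parameter: δ = d·√n = 0.4089 × √37 = 2.4875
Critical value for a one-sided test at α = 0.05: z_α = 1.645.
Power = Φ(δ − 1.645) = Φ(0.843) = 0.8003.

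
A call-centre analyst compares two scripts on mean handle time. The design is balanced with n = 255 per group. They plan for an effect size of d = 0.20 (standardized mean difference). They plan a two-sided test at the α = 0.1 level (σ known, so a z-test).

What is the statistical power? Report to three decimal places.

Noncentrality parameter: δ = d·√(n/2) = 0.20 × √(255/2) = 2.2583
Critical value for a two-sided test at α = 0.1: z_{α/2} = 1.645.
Power = Φ(δ − 1.645) + Φ(−δ − 1.645) = Φ(0.613) + Φ(-3.903) = 0.7302 + 0.0000 = 0.7303.

Power ≈ 0.730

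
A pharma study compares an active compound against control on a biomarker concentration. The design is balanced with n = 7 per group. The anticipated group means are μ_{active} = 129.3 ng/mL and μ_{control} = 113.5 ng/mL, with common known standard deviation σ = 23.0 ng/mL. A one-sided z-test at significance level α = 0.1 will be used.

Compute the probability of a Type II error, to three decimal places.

β ≈ 0.499

Standardized effect: d = |μ_{active} − μ_{control}| / σ = |129.3 − 113.5| / 23.0 = 0.6870
Noncentrality parameter: δ = d·√(n/2) = 0.6870 × √(7/2) = 1.2852
Critical value for a one-sided test at α = 0.1: z_α = 1.282.
Power = Φ(δ − 1.282) = Φ(0.004) = 0.5014.
Type II error: β = 1 − power = 1 − 0.5014 = 0.4986.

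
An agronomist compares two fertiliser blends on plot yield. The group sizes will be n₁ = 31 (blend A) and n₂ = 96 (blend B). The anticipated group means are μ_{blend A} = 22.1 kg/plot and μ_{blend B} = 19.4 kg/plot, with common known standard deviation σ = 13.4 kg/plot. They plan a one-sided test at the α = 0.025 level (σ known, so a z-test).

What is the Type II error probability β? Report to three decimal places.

β ≈ 0.838

Standardized effect: d = |μ_{blend A} − μ_{blend B}| / σ = |22.1 − 19.4| / 13.4 = 0.2015
Noncentrality parameter: δ = d / √(1/n₁ + 1/n₂) = 0.2015 / √(1/31 + 1/96) = 0.9754
Critical value for a one-sided test at α = 0.025: z_α = 1.960.
Power = P(Z > 1.960 − δ) = Φ(-0.985) = 0.1624.
Type II error: β = 1 − power = 1 − 0.1624 = 0.8376.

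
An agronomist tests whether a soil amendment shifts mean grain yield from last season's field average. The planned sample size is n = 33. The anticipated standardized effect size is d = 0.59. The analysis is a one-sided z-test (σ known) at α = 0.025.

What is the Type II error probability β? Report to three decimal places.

β ≈ 0.076

Noncentrality parameter: δ = d·√n = 0.59 × √33 = 3.3893
Critical value for a one-sided test at α = 0.025: z_α = 1.960.
Power = P(Z > 1.960 − δ) = Φ(1.429) = 0.9235.
Type II error: β = 1 − power = 1 − 0.9235 = 0.0765.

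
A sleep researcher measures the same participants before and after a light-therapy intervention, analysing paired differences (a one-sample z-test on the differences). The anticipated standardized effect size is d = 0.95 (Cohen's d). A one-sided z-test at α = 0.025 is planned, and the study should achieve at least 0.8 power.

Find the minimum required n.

n = 9

For power 0.8 need Φ(δ − z_{0.025}) = 0.8, so δ = z_{0.025} + z_{0.20} = 1.960 + 0.842 = 2.802.
δ = d·√n ⇒ n = (δ/d)² = (2.802 / 0.95)² = 8.70.
Round up to the next whole unit.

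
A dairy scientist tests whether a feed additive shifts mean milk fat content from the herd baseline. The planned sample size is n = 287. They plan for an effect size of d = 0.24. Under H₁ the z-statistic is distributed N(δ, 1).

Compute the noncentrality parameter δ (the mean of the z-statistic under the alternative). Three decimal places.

δ ≈ 4.066

δ = d·√n = 0.24 × √287 = 4.0659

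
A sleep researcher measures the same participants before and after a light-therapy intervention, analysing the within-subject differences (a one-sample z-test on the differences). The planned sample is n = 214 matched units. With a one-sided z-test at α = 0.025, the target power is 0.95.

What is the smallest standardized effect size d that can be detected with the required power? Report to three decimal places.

Required noncentrality: δ = z_{0.025} + z_{0.05} = 1.960 + 1.645 = 3.605.
δ = d·√n ⇒ d = δ/√n = 3.605/√214 = 0.2464.

d ≈ 0.246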